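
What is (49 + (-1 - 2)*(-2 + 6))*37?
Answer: 1369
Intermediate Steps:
(49 + (-1 - 2)*(-2 + 6))*37 = (49 - 3*4)*37 = (49 - 12)*37 = 37*37 = 1369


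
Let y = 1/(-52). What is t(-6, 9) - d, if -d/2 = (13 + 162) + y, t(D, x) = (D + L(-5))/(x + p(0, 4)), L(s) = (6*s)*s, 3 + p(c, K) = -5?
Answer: 12843/26 ≈ 493.96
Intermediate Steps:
p(c, K) = -8 (p(c, K) = -3 - 5 = -8)
L(s) = 6*s²
y = -1/52 ≈ -0.019231
t(D, x) = (150 + D)/(-8 + x) (t(D, x) = (D + 6*(-5)²)/(x - 8) = (D + 6*25)/(-8 + x) = (D + 150)/(-8 + x) = (150 + D)/(-8 + x))
d = -9099/26 (d = -2*((13 + 162) - 1/52) = -2*(175 - 1/52) = -2*9099/52 = -9099/26 ≈ -349.96)
t(-6, 9) - d = (150 - 6)/(-8 + 9) - 1*(-9099/26) = 144/1 + 9099/26 = 1*144 + 9099/26 = 144 + 9099/26 = 12843/26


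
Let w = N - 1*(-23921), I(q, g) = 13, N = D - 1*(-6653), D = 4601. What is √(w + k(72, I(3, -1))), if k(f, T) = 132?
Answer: 3*√3923 ≈ 187.90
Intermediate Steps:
N = 11254 (N = 4601 - 1*(-6653) = 4601 + 6653 = 11254)
w = 35175 (w = 11254 - 1*(-23921) = 11254 + 23921 = 35175)
√(w + k(72, I(3, -1))) = √(35175 + 132) = √35307 = 3*√3923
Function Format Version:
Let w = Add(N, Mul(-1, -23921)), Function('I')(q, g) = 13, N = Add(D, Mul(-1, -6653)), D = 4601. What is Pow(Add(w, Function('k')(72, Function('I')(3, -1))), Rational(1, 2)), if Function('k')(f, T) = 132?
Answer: Mul(3, Pow(3923, Rational(1, 2))) ≈ 187.90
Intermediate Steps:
N = 11254 (N = Add(4601, Mul(-1, -6653)) = Add(4601, 6653) = 11254)
w = 35175 (w = Add(11254, Mul(-1, -23921)) = Add(11254, 23921) = 35175)
Pow(Add(w, Function('k')(72, Function('I')(3, -1))), Rational(1, 2)) = Pow(Add(35175, 132), Rational(1, 2)) = Pow(35307, Rational(1, 2)) = Mul(3, Pow(3923, Rational(1, 2)))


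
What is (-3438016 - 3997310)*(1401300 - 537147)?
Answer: -6425259268878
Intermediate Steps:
(-3438016 - 3997310)*(1401300 - 537147) = -7435326*864153 = -6425259268878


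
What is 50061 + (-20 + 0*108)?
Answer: 50041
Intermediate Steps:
50061 + (-20 + 0*108) = 50061 + (-20 + 0) = 50061 - 20 = 50041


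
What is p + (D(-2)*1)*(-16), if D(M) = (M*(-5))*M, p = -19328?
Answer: -19008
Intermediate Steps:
D(M) = -5*M**2 (D(M) = (-5*M)*M = -5*M**2)
p + (D(-2)*1)*(-16) = -19328 + (-5*(-2)**2*1)*(-16) = -19328 + (-5*4*1)*(-16) = -19328 - 20*1*(-16) = -19328 - 20*(-16) = -19328 + 320 = -19008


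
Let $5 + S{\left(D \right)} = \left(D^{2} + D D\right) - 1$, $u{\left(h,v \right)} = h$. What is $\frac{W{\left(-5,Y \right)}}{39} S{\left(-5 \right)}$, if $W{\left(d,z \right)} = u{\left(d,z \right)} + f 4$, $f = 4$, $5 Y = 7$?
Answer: $\frac{484}{39} \approx 12.41$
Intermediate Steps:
$Y = \frac{7}{5}$ ($Y = \frac{1}{5} \cdot 7 = \frac{7}{5} \approx 1.4$)
$S{\left(D \right)} = -6 + 2 D^{2}$ ($S{\left(D \right)} = -5 - \left(1 - D^{2} - D D\right) = -5 + \left(\left(D^{2} + D^{2}\right) - 1\right) = -5 + \left(2 D^{2} - 1\right) = -5 + \left(-1 + 2 D^{2}\right) = -6 + 2 D^{2}$)
$W{\left(d,z \right)} = 16 + d$ ($W{\left(d,z \right)} = d + 4 \cdot 4 = d + 16 = 16 + d$)
$\frac{W{\left(-5,Y \right)}}{39} S{\left(-5 \right)} = \frac{16 - 5}{39} \left(-6 + 2 \left(-5\right)^{2}\right) = 11 \cdot \frac{1}{39} \left(-6 + 2 \cdot 25\right) = \frac{11 \left(-6 + 50\right)}{39} = \frac{11}{39} \cdot 44 = \frac{484}{39}$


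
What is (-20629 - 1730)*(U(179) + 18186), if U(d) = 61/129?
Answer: -17485147915/43 ≈ -4.0663e+8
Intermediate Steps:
U(d) = 61/129 (U(d) = 61*(1/129) = 61/129)
(-20629 - 1730)*(U(179) + 18186) = (-20629 - 1730)*(61/129 + 18186) = -22359*2346055/129 = -17485147915/43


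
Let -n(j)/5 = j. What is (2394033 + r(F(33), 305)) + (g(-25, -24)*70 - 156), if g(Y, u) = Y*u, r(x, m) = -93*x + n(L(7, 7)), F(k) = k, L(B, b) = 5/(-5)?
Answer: 2432813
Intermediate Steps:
L(B, b) = -1 (L(B, b) = 5*(-⅕) = -1)
n(j) = -5*j
r(x, m) = 5 - 93*x (r(x, m) = -93*x - 5*(-1) = -93*x + 5 = 5 - 93*x)
(2394033 + r(F(33), 305)) + (g(-25, -24)*70 - 156) = (2394033 + (5 - 93*33)) + (-25*(-24)*70 - 156) = (2394033 + (5 - 3069)) + (600*70 - 156) = (2394033 - 3064) + (42000 - 156) = 2390969 + 41844 = 2432813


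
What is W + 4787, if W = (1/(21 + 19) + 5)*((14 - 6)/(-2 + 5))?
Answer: 24002/5 ≈ 4800.4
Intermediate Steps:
W = 67/5 (W = (1/40 + 5)*(8/3) = (1/40 + 5)*(8*(⅓)) = (201/40)*(8/3) = 67/5 ≈ 13.400)
W + 4787 = 67/5 + 4787 = 24002/5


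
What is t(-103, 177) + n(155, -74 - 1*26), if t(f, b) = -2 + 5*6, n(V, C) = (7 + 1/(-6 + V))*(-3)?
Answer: 1040/149 ≈ 6.9799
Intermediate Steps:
n(V, C) = -21 - 3/(-6 + V)
t(f, b) = 28 (t(f, b) = -2 + 30 = 28)
t(-103, 177) + n(155, -74 - 1*26) = 28 + 3*(41 - 7*155)/(-6 + 155) = 28 + 3*(41 - 1085)/149 = 28 + 3*(1/149)*(-1044) = 28 - 3132/149 = 1040/149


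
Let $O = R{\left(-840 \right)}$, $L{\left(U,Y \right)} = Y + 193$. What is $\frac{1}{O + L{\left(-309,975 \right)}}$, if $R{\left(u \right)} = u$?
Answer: $\frac{1}{328} \approx 0.0030488$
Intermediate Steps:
$L{\left(U,Y \right)} = 193 + Y$
$O = -840$
$\frac{1}{O + L{\left(-309,975 \right)}} = \frac{1}{-840 + \left(193 + 975\right)} = \frac{1}{-840 + 1168} = \frac{1}{328}$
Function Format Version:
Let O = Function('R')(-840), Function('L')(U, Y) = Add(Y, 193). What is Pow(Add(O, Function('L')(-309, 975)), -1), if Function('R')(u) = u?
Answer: Rational(1, 328) ≈ 0.0030488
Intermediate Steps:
Function('L')(U, Y) = Add(193, Y)
O = -840
Pow(Add(O, Function('L')(-309, 975)), -1) = Pow(Add(-840, Add(193, 975)), -1) = Pow(Add(-840, 1168), -1) = Pow(328, -1) = Rational(1, 328)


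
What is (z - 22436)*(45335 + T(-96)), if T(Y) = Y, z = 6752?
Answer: -709528476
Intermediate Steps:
(z - 22436)*(45335 + T(-96)) = (6752 - 22436)*(45335 - 96) = -15684*45239 = -709528476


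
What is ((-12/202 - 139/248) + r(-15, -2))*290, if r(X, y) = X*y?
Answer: 106707385/12524 ≈ 8520.2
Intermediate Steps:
((-12/202 - 139/248) + r(-15, -2))*290 = ((-12/202 - 139/248) - 15*(-2))*290 = ((-12*1/202 - 139*1/248) + 30)*290 = ((-6/101 - 139/248) + 30)*290 = (-15527/25048 + 30)*290 = (735913/25048)*290 = 106707385/12524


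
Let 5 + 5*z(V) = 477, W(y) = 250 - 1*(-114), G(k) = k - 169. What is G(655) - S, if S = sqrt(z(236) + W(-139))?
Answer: 486 - 2*sqrt(2865)/5 ≈ 464.59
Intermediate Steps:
G(k) = -169 + k
W(y) = 364 (W(y) = 250 + 114 = 364)
z(V) = 472/5 (z(V) = -1 + (1/5)*477 = -1 + 477/5 = 472/5)
S = 2*sqrt(2865)/5 (S = sqrt(472/5 + 364) = sqrt(2292/5) = 2*sqrt(2865)/5 ≈ 21.410)
G(655) - S = (-169 + 655) - 2*sqrt(2865)/5 = 486 - 2*sqrt(2865)/5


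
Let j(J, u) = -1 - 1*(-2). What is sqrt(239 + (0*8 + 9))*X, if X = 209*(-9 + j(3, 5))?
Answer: -3344*sqrt(62) ≈ -26331.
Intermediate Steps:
j(J, u) = 1 (j(J, u) = -1 + 2 = 1)
X = -1672 (X = 209*(-9 + 1) = 209*(-8) = -1672)
sqrt(239 + (0*8 + 9))*X = sqrt(239 + (0*8 + 9))*(-1672) = sqrt(239 + (0 + 9))*(-1672) = sqrt(239 + 9)*(-1672) = sqrt(248)*(-1672) = (2*sqrt(62))*(-1672) = -3344*sqrt(62)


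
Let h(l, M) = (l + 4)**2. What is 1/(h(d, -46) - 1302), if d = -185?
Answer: 1/31459 ≈ 3.1787e-5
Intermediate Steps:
h(l, M) = (4 + l)**2
1/(h(d, -46) - 1302) = 1/((4 - 185)**2 - 1302) = 1/((-181)**2 - 1302) = 1/(32761 - 1302) = 1/31459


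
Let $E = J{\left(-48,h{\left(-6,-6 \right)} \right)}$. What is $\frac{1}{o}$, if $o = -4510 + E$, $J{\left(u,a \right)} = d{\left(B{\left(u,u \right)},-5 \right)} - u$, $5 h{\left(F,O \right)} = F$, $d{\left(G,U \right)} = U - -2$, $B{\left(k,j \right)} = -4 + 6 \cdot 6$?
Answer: $- \frac{1}{4465} \approx -0.00022396$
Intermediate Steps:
$B{\left(k,j \right)} = 32$ ($B{\left(k,j \right)} = -4 + 36 = 32$)
$d{\left(G,U \right)} = 2 + U$ ($d{\left(G,U \right)} = U + 2 = 2 + U$)
$h{\left(F,O \right)} = \frac{F}{5}$
$J{\left(u,a \right)} = -3 - u$ ($J{\left(u,a \right)} = \left(2 - 5\right) - u = -3 - u$)
$E = 45$ ($E = -3 - -48 = -3 + 48 = 45$)
$o = -4465$ ($o = -4510 + 45 = -4465$)
$\frac{1}{o} = \frac{1}{-4465} = - \frac{1}{4465}$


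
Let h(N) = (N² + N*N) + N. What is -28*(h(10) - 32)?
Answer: -4984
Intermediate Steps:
h(N) = N + 2*N² (h(N) = (N² + N²) + N = 2*N² + N = N + 2*N²)
-28*(h(10) - 32) = -28*(10*(1 + 2*10) - 32) = -28*(10*(1 + 20) - 32) = -28*(10*21 - 32) = -28*(210 - 32) = -28*178 = -4984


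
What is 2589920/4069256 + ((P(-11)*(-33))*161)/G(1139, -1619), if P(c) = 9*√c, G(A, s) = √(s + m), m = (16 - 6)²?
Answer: 323740/508657 - 6831*√341/31 ≈ -4068.5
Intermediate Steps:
m = 100 (m = 10² = 100)
G(A, s) = √(100 + s) (G(A, s) = √(s + 100) = √(100 + s))
2589920/4069256 + ((P(-11)*(-33))*161)/G(1139, -1619) = 2589920/4069256 + (((9*√(-11))*(-33))*161)/(√(100 - 1619)) = 2589920*(1/4069256) + (((9*(I*√11))*(-33))*161)/(√(-1519)) = 323740/508657 + (((9*I*√11)*(-33))*161)/((7*I*√31)) = 323740/508657 + (-297*I*√11*161)*(-I*√31/217) = 323740/508657 + (-47817*I*√11)*(-I*√31/217) = 323740/508657 - 6831*√341/31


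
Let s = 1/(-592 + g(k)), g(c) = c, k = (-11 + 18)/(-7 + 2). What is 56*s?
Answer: -280/2967 ≈ -0.094371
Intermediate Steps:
k = -7/5 (k = 7/(-5) = 7*(-⅕) = -7/5 ≈ -1.4000)
s = -5/2967 (s = 1/(-592 - 7/5) = 1/(-2967/5) = -5/2967 ≈ -0.0016852)
56*s = 56*(-5/2967) = -280/2967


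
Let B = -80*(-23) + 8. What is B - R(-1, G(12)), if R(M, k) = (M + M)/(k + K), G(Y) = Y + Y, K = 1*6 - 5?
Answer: 46202/25 ≈ 1848.1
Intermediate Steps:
K = 1 (K = 6 - 5 = 1)
G(Y) = 2*Y
B = 1848 (B = 1840 + 8 = 1848)
R(M, k) = 2*M/(1 + k) (R(M, k) = (M + M)/(k + 1) = (2*M)/(1 + k) = 2*M/(1 + k))
B - R(-1, G(12)) = 1848 - 2*(-1)/(1 + 2*12) = 1848 - 2*(-1)/(1 + 24) = 1848 - 2*(-1)/25 = 1848 - 1*(-2/25) = 1848 + 2/25 = 46202/25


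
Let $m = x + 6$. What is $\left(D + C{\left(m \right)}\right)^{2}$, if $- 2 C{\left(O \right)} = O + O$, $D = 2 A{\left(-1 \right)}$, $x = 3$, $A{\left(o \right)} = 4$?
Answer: $1$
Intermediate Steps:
$m = 9$ ($m = 3 + 6 = 9$)
$D = 8$ ($D = 2 \cdot 4 = 8$)
$C{\left(O \right)} = - O$ ($C{\left(O \right)} = - \frac{O + O}{2} = - \frac{2 O}{2} = - O$)
$\left(D + C{\left(m \right)}\right)^{2} = \left(8 - 9\right)^{2} = \left(-1\right)^{2} = 1$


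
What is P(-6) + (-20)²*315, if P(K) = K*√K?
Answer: 126000 - 6*I*√6 ≈ 1.26e+5 - 14.697*I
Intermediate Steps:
P(K) = K^(3/2)
P(-6) + (-20)²*315 = (-6)^(3/2) + (-20)²*315 = -6*I*√6 + 400*315 = -6*I*√6 + 126000 = 126000 - 6*I*√6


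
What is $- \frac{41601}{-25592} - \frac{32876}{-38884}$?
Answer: $\frac{87820567}{35539976} \approx 2.471$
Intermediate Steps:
$- \frac{41601}{-25592} - \frac{32876}{-38884} = \left(-41601\right) \left(- \frac{1}{25592}\right) - - \frac{8219}{9721} = \frac{5943}{3656} + \frac{8219}{9721} = \frac{87820567}{35539976}$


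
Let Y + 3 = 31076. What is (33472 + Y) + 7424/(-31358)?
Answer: 1011997343/15679 ≈ 64545.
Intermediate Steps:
Y = 31073 (Y = -3 + 31076 = 31073)
(33472 + Y) + 7424/(-31358) = (33472 + 31073) + 7424/(-31358) = 64545 + 7424*(-1/31358) = 64545 - 3712/15679 = 1011997343/15679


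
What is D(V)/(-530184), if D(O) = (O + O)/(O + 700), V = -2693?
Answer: -2693/528328356 ≈ -5.0972e-6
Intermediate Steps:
D(O) = 2*O/(700 + O) (D(O) = (2*O)/(700 + O) = 2*O/(700 + O))
D(V)/(-530184) = (2*(-2693)/(700 - 2693))/(-530184) = (2*(-2693)/(-1993))*(-1/530184) = (2*(-2693)*(-1/1993))*(-1/530184) = (5386/1993)*(-1/530184) = -2693/528328356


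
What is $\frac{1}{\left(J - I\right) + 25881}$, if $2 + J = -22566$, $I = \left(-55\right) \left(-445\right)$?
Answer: $- \frac{1}{21162} \approx -4.7254 \cdot 10^{-5}$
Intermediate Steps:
$I = 24475$
$J = -22568$ ($J = -2 - 22566 = -22568$)
$\frac{1}{\left(J - I\right) + 25881} = \frac{1}{\left(-22568 - 24475\right) + 25881} = \frac{1}{-47043 + 25881} = \frac{1}{-21162} = - \frac{1}{21162}$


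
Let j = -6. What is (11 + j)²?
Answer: 25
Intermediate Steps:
(11 + j)² = (11 - 6)² = 5² = 25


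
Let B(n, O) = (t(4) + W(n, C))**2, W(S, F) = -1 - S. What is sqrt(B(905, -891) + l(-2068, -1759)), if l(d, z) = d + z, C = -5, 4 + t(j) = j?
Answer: sqrt(817009) ≈ 903.89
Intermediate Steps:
t(j) = -4 + j
B(n, O) = (-1 - n)**2 (B(n, O) = ((-4 + 4) + (-1 - n))**2 = (0 + (-1 - n))**2 = (-1 - n)**2)
sqrt(B(905, -891) + l(-2068, -1759)) = sqrt((1 + 905)**2 + (-2068 - 1759)) = sqrt(906**2 - 3827) = sqrt(820836 - 3827) = sqrt(817009)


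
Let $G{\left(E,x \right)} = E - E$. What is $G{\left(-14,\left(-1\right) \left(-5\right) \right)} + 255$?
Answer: $255$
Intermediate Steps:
$G{\left(E,x \right)} = 0$
$G{\left(-14,\left(-1\right) \left(-5\right) \right)} + 255 = 0 + 255 = 255$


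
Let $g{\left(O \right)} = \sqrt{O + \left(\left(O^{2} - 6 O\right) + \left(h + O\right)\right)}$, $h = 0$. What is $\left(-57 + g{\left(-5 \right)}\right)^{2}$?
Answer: $3294 - 342 \sqrt{5} \approx 2529.3$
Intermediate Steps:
$g{\left(O \right)} = \sqrt{O^{2} - 4 O}$ ($g{\left(O \right)} = \sqrt{O + \left(\left(O^{2} - 6 O\right) + \left(0 + O\right)\right)} = \sqrt{O + \left(\left(O^{2} - 6 O\right) + O\right)} = \sqrt{O + \left(O^{2} - 5 O\right)} = \sqrt{O^{2} - 4 O}$)
$\left(-57 + g{\left(-5 \right)}\right)^{2} = \left(-57 + \sqrt{- 5 \left(-4 - 5\right)}\right)^{2} = \left(-57 + \sqrt{\left(-5\right) \left(-9\right)}\right)^{2} = \left(-57 + \sqrt{45}\right)^{2} = \left(-57 + 3 \sqrt{5}\right)^{2}$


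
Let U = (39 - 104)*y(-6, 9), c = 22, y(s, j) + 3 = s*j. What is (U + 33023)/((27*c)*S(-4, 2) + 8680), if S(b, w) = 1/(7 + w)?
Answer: 18364/4373 ≈ 4.1994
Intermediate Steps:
y(s, j) = -3 + j*s (y(s, j) = -3 + s*j = -3 + j*s)
U = 3705 (U = (39 - 104)*(-3 + 9*(-6)) = -65*(-3 - 54) = -65*(-57) = 3705)
(U + 33023)/((27*c)*S(-4, 2) + 8680) = (3705 + 33023)/((27*22)/(7 + 2) + 8680) = 36728/(594/9 + 8680) = 36728/(594*(1/9) + 8680) = 36728/(66 + 8680) = 36728/8746 = 36728*(1/8746) = 18364/4373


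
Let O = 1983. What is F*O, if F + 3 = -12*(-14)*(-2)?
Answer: -672237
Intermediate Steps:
F = -339 (F = -3 - 12*(-14)*(-2) = -3 + 168*(-2) = -3 - 336 = -339)
F*O = -339*1983 = -672237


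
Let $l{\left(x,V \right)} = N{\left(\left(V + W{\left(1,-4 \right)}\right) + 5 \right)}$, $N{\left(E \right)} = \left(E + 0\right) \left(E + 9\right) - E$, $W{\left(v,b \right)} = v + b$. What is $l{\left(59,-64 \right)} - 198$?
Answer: $3150$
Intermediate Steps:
$W{\left(v,b \right)} = b + v$
$N{\left(E \right)} = - E + E \left(9 + E\right)$ ($N{\left(E \right)} = E \left(9 + E\right) - E = - E + E \left(9 + E\right)$)
$l{\left(x,V \right)} = \left(2 + V\right) \left(10 + V\right)$ ($l{\left(x,V \right)} = \left(\left(V + \left(-4 + 1\right)\right) + 5\right) \left(8 + \left(\left(V + \left(-4 + 1\right)\right) + 5\right)\right) = \left(\left(V - 3\right) + 5\right) \left(8 + \left(\left(V - 3\right) + 5\right)\right) = \left(\left(-3 + V\right) + 5\right) \left(8 + \left(\left(-3 + V\right) + 5\right)\right) = \left(2 + V\right) \left(8 + \left(2 + V\right)\right) = \left(2 + V\right) \left(10 + V\right)$)
$l{\left(59,-64 \right)} - 198 = \left(2 - 64\right) \left(10 - 64\right) - 198 = \left(-62\right) \left(-54\right) - 198 = 3348 - 198 = 3150$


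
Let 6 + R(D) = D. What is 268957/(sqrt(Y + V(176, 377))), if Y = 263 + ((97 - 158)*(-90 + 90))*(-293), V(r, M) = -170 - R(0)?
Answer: 268957*sqrt(11)/33 ≈ 27031.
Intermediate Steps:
R(D) = -6 + D
V(r, M) = -164 (V(r, M) = -170 - (-6 + 0) = -170 - 1*(-6) = -170 + 6 = -164)
Y = 263 (Y = 263 - 61*0*(-293) = 263 + 0*(-293) = 263 + 0 = 263)
268957/(sqrt(Y + V(176, 377))) = 268957/(sqrt(263 - 164)) = 268957/(sqrt(99)) = 268957/((3*sqrt(11))) = 268957*(sqrt(11)/33) = 268957*sqrt(11)/33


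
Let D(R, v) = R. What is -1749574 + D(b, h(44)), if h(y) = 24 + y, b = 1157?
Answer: -1748417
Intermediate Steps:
-1749574 + D(b, h(44)) = -1749574 + 1157 = -1748417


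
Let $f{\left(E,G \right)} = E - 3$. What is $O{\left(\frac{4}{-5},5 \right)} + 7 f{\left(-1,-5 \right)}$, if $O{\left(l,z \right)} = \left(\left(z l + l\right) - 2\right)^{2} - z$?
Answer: $\frac{331}{25} \approx 13.24$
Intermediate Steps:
$f{\left(E,G \right)} = -3 + E$
$O{\left(l,z \right)} = \left(-2 + l + l z\right)^{2} - z$ ($O{\left(l,z \right)} = \left(\left(l z + l\right) - 2\right)^{2} - z = \left(\left(l + l z\right) - 2\right)^{2} - z = \left(-2 + l + l z\right)^{2} - z$)
$O{\left(\frac{4}{-5},5 \right)} + 7 f{\left(-1,-5 \right)} = \left(\left(-2 + \frac{4}{-5} + \frac{4}{-5} \cdot 5\right)^{2} - 5\right) + 7 \left(-3 - 1\right) = \left(\left(-2 + 4 \left(- \frac{1}{5}\right) + 4 \left(- \frac{1}{5}\right) 5\right)^{2} - 5\right) + 7 \left(-4\right) = \left(\left(-2 - \frac{4}{5} - 4\right)^{2} - 5\right) - 28 = \left(\left(- \frac{34}{5}\right)^{2} - 5\right) - 28 = \left(\frac{1156}{25} - 5\right) - 28 = \frac{1031}{25} - 28 = \frac{331}{25}$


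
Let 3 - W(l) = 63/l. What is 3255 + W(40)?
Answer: 130257/40 ≈ 3256.4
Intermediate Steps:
W(l) = 3 - 63/l
3255 + W(40) = 3255 + (3 - 63/40) = 3255 + 57/40 = 130257/40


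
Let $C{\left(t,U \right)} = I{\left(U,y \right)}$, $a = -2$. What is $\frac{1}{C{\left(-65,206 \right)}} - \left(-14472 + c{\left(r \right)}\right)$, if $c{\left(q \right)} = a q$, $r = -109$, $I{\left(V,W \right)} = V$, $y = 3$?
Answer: $\frac{2936325}{206} \approx 14254.0$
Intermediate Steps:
$C{\left(t,U \right)} = U$
$c{\left(q \right)} = - 2 q$
$\frac{1}{C{\left(-65,206 \right)}} - \left(-14472 + c{\left(r \right)}\right) = \frac{1}{206} - \left(-14472 - -218\right) = \frac{1}{206} - \left(-14472 + 218\right) = \frac{1}{206} - -14254 = \frac{1}{206} + 14254 = \frac{2936325}{206}$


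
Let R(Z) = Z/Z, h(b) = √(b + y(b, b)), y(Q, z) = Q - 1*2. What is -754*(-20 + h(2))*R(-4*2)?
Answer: 15080 - 754*√2 ≈ 14014.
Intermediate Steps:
y(Q, z) = -2 + Q (y(Q, z) = Q - 2 = -2 + Q)
h(b) = √(-2 + 2*b) (h(b) = √(b + (-2 + b)) = √(-2 + 2*b))
R(Z) = 1
-754*(-20 + h(2))*R(-4*2) = -754*(-20 + √(-2 + 2*2)) = -754*(-20 + √(-2 + 4)) = -754*(-20 + √2) = 15080 - 754*√2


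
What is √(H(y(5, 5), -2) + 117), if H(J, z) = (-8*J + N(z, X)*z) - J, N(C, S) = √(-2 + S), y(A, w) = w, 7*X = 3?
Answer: √(3528 - 14*I*√77)/7 ≈ 8.4866 - 0.14771*I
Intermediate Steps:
X = 3/7 (X = (⅐)*3 = 3/7 ≈ 0.42857)
H(J, z) = -9*J + I*z*√77/7 (H(J, z) = (-8*J + √(-2 + 3/7)*z) - J = (-8*J + √(-11/7)*z) - J = (-8*J + (I*√77/7)*z) - J = (-8*J + I*z*√77/7) - J = -9*J + I*z*√77/7)
√(H(y(5, 5), -2) + 117) = √((-9*5 + (⅐)*I*(-2)*√77) + 117) = √((-45 - 2*I*√77/7) + 117) = √(72 - 2*I*√77/7)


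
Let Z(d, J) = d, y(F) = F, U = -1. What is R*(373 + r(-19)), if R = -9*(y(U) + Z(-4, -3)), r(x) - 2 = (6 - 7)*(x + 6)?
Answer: 17460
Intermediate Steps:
r(x) = -4 - x (r(x) = 2 + (6 - 7)*(x + 6) = 2 - (6 + x) = 2 + (-6 - x) = -4 - x)
R = 45 (R = -9*(-1 - 4) = -9*(-5) = 45)
R*(373 + r(-19)) = 45*(373 + (-4 - 1*(-19))) = 45*(373 + (-4 + 19)) = 45*(373 + 15) = 45*388 = 17460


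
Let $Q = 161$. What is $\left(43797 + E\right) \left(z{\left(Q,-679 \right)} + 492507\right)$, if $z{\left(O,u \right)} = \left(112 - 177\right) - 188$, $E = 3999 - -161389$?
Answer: $102972152990$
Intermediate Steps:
$E = 165388$ ($E = 3999 + 161389 = 165388$)
$z{\left(O,u \right)} = -253$ ($z{\left(O,u \right)} = -65 - 188 = -253$)
$\left(43797 + E\right) \left(z{\left(Q,-679 \right)} + 492507\right) = \left(43797 + 165388\right) \left(-253 + 492507\right) = 209185 \cdot 492254 = 102972152990$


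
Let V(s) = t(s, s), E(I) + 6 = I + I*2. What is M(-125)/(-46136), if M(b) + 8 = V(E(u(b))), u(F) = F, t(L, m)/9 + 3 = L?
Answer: 433/5767 ≈ 0.075082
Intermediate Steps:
t(L, m) = -27 + 9*L
E(I) = -6 + 3*I (E(I) = -6 + (I + I*2) = -6 + (I + 2*I) = -6 + 3*I)
V(s) = -27 + 9*s
M(b) = -89 + 27*b (M(b) = -8 + (-27 + 9*(-6 + 3*b)) = -8 + (-27 + (-54 + 27*b)) = -8 + (-81 + 27*b) = -89 + 27*b)
M(-125)/(-46136) = (-89 + 27*(-125))/(-46136) = (-89 - 3375)*(-1/46136) = -3464*(-1/46136) = 433/5767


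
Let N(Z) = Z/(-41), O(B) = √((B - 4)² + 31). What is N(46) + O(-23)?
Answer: -46/41 + 2*√190 ≈ 26.446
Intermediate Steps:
O(B) = √(31 + (-4 + B)²) (O(B) = √((-4 + B)² + 31) = √(31 + (-4 + B)²))
N(Z) = -Z/41 (N(Z) = Z*(-1/41) = -Z/41)
N(46) + O(-23) = -1/41*46 + √(31 + (-4 - 23)²) = -46/41 + √(31 + (-27)²) = -46/41 + √(31 + 729) = -46/41 + √760 = -46/41 + 2*√190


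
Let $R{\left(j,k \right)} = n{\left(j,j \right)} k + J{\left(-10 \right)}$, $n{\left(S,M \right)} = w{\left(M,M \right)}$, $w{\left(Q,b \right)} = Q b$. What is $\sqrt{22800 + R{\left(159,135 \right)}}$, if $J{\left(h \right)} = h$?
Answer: $5 \sqrt{137429} \approx 1853.6$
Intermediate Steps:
$n{\left(S,M \right)} = M^{2}$ ($n{\left(S,M \right)} = M M = M^{2}$)
$R{\left(j,k \right)} = -10 + k j^{2}$ ($R{\left(j,k \right)} = j^{2} k - 10 = k j^{2} - 10 = -10 + k j^{2}$)
$\sqrt{22800 + R{\left(159,135 \right)}} = \sqrt{22800 - \left(10 - 135 \cdot 159^{2}\right)} = \sqrt{22800 + \left(-10 + 135 \cdot 25281\right)} = \sqrt{22800 + \left(-10 + 3412935\right)} = \sqrt{22800 + 3412925} = \sqrt{3435725} = 5 \sqrt{137429}$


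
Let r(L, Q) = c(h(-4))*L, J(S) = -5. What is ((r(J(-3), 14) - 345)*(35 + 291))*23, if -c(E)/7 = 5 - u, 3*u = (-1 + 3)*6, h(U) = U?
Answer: -2324380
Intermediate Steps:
u = 4 (u = ((-1 + 3)*6)/3 = (2*6)/3 = (⅓)*12 = 4)
c(E) = -7 (c(E) = -7*(5 - 1*4) = -7*(5 - 4) = -7*1 = -7)
r(L, Q) = -7*L
((r(J(-3), 14) - 345)*(35 + 291))*23 = ((-7*(-5) - 345)*(35 + 291))*23 = ((35 - 345)*326)*23 = -310*326*23 = -101060*23 = -2324380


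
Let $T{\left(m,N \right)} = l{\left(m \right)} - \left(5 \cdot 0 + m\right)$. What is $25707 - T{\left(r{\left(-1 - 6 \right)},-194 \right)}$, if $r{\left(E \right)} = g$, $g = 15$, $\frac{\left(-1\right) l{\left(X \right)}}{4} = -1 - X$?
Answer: $25658$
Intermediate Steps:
$l{\left(X \right)} = 4 + 4 X$ ($l{\left(X \right)} = - 4 \left(-1 - X\right) = 4 + 4 X$)
$r{\left(E \right)} = 15$
$T{\left(m,N \right)} = 4 + 3 m$ ($T{\left(m,N \right)} = \left(4 + 4 m\right) - \left(5 \cdot 0 + m\right) = \left(4 + 4 m\right) - \left(0 + m\right) = \left(4 + 4 m\right) - m = 4 + 3 m$)
$25707 - T{\left(r{\left(-1 - 6 \right)},-194 \right)} = 25707 - \left(4 + 3 \cdot 15\right) = 25707 - \left(4 + 45\right) = 25707 - 49 = 25658$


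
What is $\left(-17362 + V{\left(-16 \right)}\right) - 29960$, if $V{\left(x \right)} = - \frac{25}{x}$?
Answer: $- \frac{757127}{16} \approx -47320.0$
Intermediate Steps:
$\left(-17362 + V{\left(-16 \right)}\right) - 29960 = \left(-17362 - \frac{25}{-16}\right) - 29960 = \left(-17362 - - \frac{25}{16}\right) - 29960 = \left(-17362 + \frac{25}{16}\right) - 29960 = - \frac{277767}{16} - 29960 = - \frac{757127}{16}$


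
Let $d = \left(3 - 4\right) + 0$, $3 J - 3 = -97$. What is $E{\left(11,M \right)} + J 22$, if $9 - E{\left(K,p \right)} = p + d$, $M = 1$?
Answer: $- \frac{2041}{3} \approx -680.33$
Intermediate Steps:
$J = - \frac{94}{3}$ ($J = 1 + \frac{1}{3} \left(-97\right) = 1 - \frac{97}{3} = - \frac{94}{3} \approx -31.333$)
$d = -1$ ($d = -1 + 0 = -1$)
$E{\left(K,p \right)} = 10 - p$ ($E{\left(K,p \right)} = 9 - \left(p - 1\right) = 9 - \left(-1 + p\right) = 10 - p$)
$E{\left(11,M \right)} + J 22 = \left(10 - 1\right) - \frac{2068}{3} = 9 - \frac{2068}{3} = - \frac{2041}{3}$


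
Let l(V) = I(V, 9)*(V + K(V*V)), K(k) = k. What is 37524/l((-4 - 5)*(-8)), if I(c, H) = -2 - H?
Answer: -3127/4818 ≈ -0.64902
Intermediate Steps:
l(V) = -11*V - 11*V² (l(V) = (-2 - 1*9)*(V + V*V) = (-2 - 9)*(V + V²) = -11*(V + V²) = -11*V - 11*V²)
37524/l((-4 - 5)*(-8)) = 37524/((11*((-4 - 5)*(-8))*(-1 - (-4 - 5)*(-8)))) = 37524/((11*(-9*(-8))*(-1 - (-9)*(-8)))) = 37524/((11*72*(-1 - 1*72))) = 37524/((11*72*(-1 - 72))) = 37524/((11*72*(-73))) = 37524/(-57816) = 37524*(-1/57816) = -3127/4818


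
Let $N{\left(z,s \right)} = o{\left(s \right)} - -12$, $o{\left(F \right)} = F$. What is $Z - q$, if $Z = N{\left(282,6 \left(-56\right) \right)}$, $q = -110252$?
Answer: $109928$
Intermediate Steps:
$N{\left(z,s \right)} = 12 + s$ ($N{\left(z,s \right)} = s - -12 = s + 12 = 12 + s$)
$Z = -324$ ($Z = 12 + 6 \left(-56\right) = 12 - 336 = -324$)
$Z - q = -324 - -110252 = -324 + 110252 = 109928$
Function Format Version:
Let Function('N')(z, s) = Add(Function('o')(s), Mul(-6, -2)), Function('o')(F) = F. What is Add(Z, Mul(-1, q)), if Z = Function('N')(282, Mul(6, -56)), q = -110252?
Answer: 109928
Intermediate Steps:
Function('N')(z, s) = Add(12, s) (Function('N')(z, s) = Add(s, Mul(-6, -2)) = Add(s, 12) = Add(12, s))
Z = -324 (Z = Add(12, Mul(6, -56)) = Add(12, -336) = -324)
Add(Z, Mul(-1, q)) = Add(-324, Mul(-1, -110252)) = Add(-324, 110252) = 109928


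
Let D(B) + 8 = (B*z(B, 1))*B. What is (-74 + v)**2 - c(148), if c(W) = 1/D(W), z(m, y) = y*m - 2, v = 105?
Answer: 3073254935/3197976 ≈ 961.00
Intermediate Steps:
z(m, y) = -2 + m*y (z(m, y) = m*y - 2 = -2 + m*y)
D(B) = -8 + B**2*(-2 + B) (D(B) = -8 + (B*(-2 + B*1))*B = -8 + (B*(-2 + B))*B = -8 + B**2*(-2 + B))
c(W) = 1/(-8 + W**2*(-2 + W))
(-74 + v)**2 - c(148) = (-74 + 105)**2 - 1/(-8 + 148**2*(-2 + 148)) = 31**2 - 1/(-8 + 21904*146) = 961 - 1/(-8 + 3197984) = 961 - 1/3197976 = 3073254935/3197976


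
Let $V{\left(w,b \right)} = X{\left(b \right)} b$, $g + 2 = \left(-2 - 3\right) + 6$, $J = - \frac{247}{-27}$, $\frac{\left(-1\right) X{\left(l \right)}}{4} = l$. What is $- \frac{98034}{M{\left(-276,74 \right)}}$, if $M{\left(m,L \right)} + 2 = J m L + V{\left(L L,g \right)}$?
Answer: $\frac{441153}{840815} \approx 0.52467$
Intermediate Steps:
$X{\left(l \right)} = - 4 l$
$J = \frac{247}{27}$ ($J = \left(-247\right) \left(- \frac{1}{27}\right) = \frac{247}{27} \approx 9.1481$)
$g = -1$ ($g = -2 + \left(\left(-2 - 3\right) + 6\right) = -2 + \left(-5 + 6\right) = -2 + 1 = -1$)
$V{\left(w,b \right)} = - 4 b^{2}$ ($V{\left(w,b \right)} = - 4 b b = - 4 b^{2}$)
$M{\left(m,L \right)} = -6 + \frac{247 L m}{27}$ ($M{\left(m,L \right)} = -2 + \left(\frac{247 m}{27} L - 4 \left(-1\right)^{2}\right) = -2 + \left(\frac{247 L m}{27} - 4\right) = -2 + \left(-4 + \frac{247 L m}{27}\right) = -6 + \frac{247 L m}{27}$)
$- \frac{98034}{M{\left(-276,74 \right)}} = - \frac{98034}{-6 + \frac{247}{27} \cdot 74 \left(-276\right)} = - \frac{98034}{-6 - \frac{1681576}{9}} = - \frac{98034}{- \frac{1681630}{9}} = \left(-98034\right) \left(- \frac{9}{1681630}\right) = \frac{441153}{840815}$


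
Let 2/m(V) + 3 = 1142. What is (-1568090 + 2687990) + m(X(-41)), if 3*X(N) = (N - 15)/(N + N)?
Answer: 1275566102/1139 ≈ 1.1199e+6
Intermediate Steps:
X(N) = (-15 + N)/(6*N) (X(N) = ((N - 15)/(N + N))/3 = ((-15 + N)/((2*N)))/3 = ((-15 + N)*(1/(2*N)))/3 = ((-15 + N)/(2*N))/3 = (-15 + N)/(6*N))
m(V) = 2/1139 (m(V) = 2/(-3 + 1142) = 2/1139)
(-1568090 + 2687990) + m(X(-41)) = (-1568090 + 2687990) + 2/1139 = 1119900 + 2/1139 = 1275566102/1139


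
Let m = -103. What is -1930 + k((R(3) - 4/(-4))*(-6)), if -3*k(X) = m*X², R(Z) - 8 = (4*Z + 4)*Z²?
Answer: 28931594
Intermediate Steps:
R(Z) = 8 + Z²*(4 + 4*Z) (R(Z) = 8 + (4*Z + 4)*Z² = 8 + (4 + 4*Z)*Z² = 8 + Z²*(4 + 4*Z))
k(X) = 103*X²/3 (k(X) = -(-103)*X²/3 = 103*X²/3)
-1930 + k((R(3) - 4/(-4))*(-6)) = -1930 + 103*(((8 + 4*3² + 4*3³) - 4/(-4))*(-6))²/3 = -1930 + 103*(((8 + 4*9 + 4*27) - 4*(-¼))*(-6))²/3 = -1930 + 103*(((8 + 36 + 108) + 1)*(-6))²/3 = -1930 + 103*((152 + 1)*(-6))²/3 = -1930 + 103*(153*(-6))²/3 = -1930 + (103/3)*(-918)² = -1930 + (103/3)*842724 = -1930 + 28933524 = 28931594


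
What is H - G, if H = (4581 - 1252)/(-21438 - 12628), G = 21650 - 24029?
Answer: 81039685/34066 ≈ 2378.9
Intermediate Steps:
G = -2379
H = -3329/34066 (H = 3329/(-34066) = 3329*(-1/34066) = -3329/34066 ≈ -0.097722)
H - G = -3329/34066 - 1*(-2379) = -3329/34066 + 2379 = 81039685/34066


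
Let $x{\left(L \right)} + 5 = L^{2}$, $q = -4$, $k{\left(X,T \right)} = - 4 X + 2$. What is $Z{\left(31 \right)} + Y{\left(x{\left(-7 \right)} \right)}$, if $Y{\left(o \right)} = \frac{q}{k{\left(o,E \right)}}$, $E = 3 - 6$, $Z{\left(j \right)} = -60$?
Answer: $- \frac{5218}{87} \approx -59.977$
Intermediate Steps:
$E = -3$ ($E = 3 - 6 = -3$)
$k{\left(X,T \right)} = 2 - 4 X$
$x{\left(L \right)} = -5 + L^{2}$
$Y{\left(o \right)} = - \frac{4}{2 - 4 o}$
$Z{\left(31 \right)} + Y{\left(x{\left(-7 \right)} \right)} = -60 + \frac{2}{-1 + 2 \left(-5 + \left(-7\right)^{2}\right)} = -60 + \frac{2}{-1 + 2 \left(-5 + 49\right)} = -60 + \frac{2}{-1 + 2 \cdot 44} = -60 + \frac{2}{-1 + 88} = -60 + \frac{2}{87} = - \frac{5218}{87}$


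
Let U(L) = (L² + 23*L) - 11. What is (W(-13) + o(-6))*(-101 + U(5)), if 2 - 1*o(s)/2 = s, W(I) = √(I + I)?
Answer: 448 + 28*I*√26 ≈ 448.0 + 142.77*I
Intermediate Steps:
W(I) = √2*√I (W(I) = √(2*I) = √2*√I)
o(s) = 4 - 2*s
U(L) = -11 + L² + 23*L
(W(-13) + o(-6))*(-101 + U(5)) = (√2*√(-13) + (4 - 2*(-6)))*(-101 + (-11 + 5² + 23*5)) = (√2*(I*√13) + (4 + 12))*(-101 + (-11 + 25 + 115)) = (I*√26 + 16)*(-101 + 129) = (16 + I*√26)*28 = 448 + 28*I*√26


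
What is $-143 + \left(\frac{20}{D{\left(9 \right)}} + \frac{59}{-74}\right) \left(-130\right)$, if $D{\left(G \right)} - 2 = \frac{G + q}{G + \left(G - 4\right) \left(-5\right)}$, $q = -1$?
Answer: $- \frac{196768}{111} \approx -1772.7$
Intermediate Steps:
$D{\left(G \right)} = 2 + \frac{-1 + G}{20 - 4 G}$ ($D{\left(G \right)} = 2 + \frac{G - 1}{G + \left(G - 4\right) \left(-5\right)} = 2 + \frac{-1 + G}{G + \left(-4 + G\right) \left(-5\right)} = 2 + \frac{-1 + G}{G - \left(-20 + 5 G\right)} = 2 + \frac{-1 + G}{20 - 4 G}$)
$-143 + \left(\frac{20}{D{\left(9 \right)}} + \frac{59}{-74}\right) \left(-130\right) = -143 + \left(\frac{20}{\frac{1}{4} \frac{1}{-5 + 9} \left(-39 + 7 \cdot 9\right)} + \frac{59}{-74}\right) \left(-130\right) = -143 + \left(\frac{20}{\frac{1}{4} \cdot \frac{1}{4} \left(-39 + 63\right)} + 59 \left(- \frac{1}{74}\right)\right) \left(-130\right) = -143 + \left(\frac{20}{\frac{1}{4} \cdot \frac{1}{4} \cdot 24} - \frac{59}{74}\right) \left(-130\right) = -143 + \left(\frac{20}{\frac{3}{2}} - \frac{59}{74}\right) \left(-130\right) = -143 + \left(20 \cdot \frac{2}{3} - \frac{59}{74}\right) \left(-130\right) = -143 + \left(\frac{40}{3} - \frac{59}{74}\right) \left(-130\right) = -143 + \frac{2783}{222} \left(-130\right) = -143 - \frac{180895}{111} = - \frac{196768}{111}$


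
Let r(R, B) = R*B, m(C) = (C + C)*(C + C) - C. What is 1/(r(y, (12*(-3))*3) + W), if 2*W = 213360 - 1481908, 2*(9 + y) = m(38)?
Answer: -1/943154 ≈ -1.0603e-6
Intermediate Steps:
m(C) = -C + 4*C**2 (m(C) = (2*C)*(2*C) - C = 4*C**2 - C = -C + 4*C**2)
y = 2860 (y = -9 + (38*(-1 + 4*38))/2 = -9 + (38*(-1 + 152))/2 = -9 + (38*151)/2 = -9 + (1/2)*5738 = -9 + 2869 = 2860)
r(R, B) = B*R
W = -634274 (W = (213360 - 1481908)/2 = (1/2)*(-1268548) = -634274)
1/(r(y, (12*(-3))*3) + W) = 1/(((12*(-3))*3)*2860 - 634274) = 1/(-36*3*2860 - 634274) = 1/(-108*2860 - 634274) = 1/(-308880 - 634274) = 1/(-943154) = -1/943154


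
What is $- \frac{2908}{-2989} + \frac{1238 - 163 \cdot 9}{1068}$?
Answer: $\frac{2421263}{3192252} \approx 0.75848$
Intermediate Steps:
$- \frac{2908}{-2989} + \frac{1238 - 163 \cdot 9}{1068} = \left(-2908\right) \left(- \frac{1}{2989}\right) + \left(1238 - 1467\right) \frac{1}{1068} = \frac{2908}{2989} + \left(1238 - 1467\right) \frac{1}{1068} = \frac{2908}{2989} - \frac{229}{1068} = \frac{2421263}{3192252}$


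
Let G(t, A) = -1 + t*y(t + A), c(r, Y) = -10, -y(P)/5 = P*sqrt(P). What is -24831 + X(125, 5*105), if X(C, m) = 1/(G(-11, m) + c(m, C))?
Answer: -927291461049458/37344104589 + 2570*sqrt(514)/37344104589 ≈ -24831.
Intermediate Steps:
y(P) = -5*P**(3/2) (y(P) = -5*P*sqrt(P) = -5*P**(3/2))
G(t, A) = -1 - 5*t*(A + t)**(3/2) (G(t, A) = -1 + t*(-5*(t + A)**(3/2)) = -1 + t*(-5*(A + t)**(3/2)) = -1 - 5*t*(A + t)**(3/2))
X(C, m) = 1/(-11 + 55*(-11 + m)**(3/2)) (X(C, m) = 1/((-1 - 5*(-11)*(m - 11)**(3/2)) - 10) = 1/((-1 - 5*(-11)*(-11 + m)**(3/2)) - 10) = 1/((-1 + 55*(-11 + m)**(3/2)) - 10) = 1/(-11 + 55*(-11 + m)**(3/2)))
-24831 + X(125, 5*105) = -24831 + 1/(-11 + 55*(-11 + 5*105)**(3/2)) = -24831 + 1/(-11 + 55*(-11 + 525)**(3/2)) = -24831 + 1/(-11 + 55*514**(3/2)) = -24831 + 1/(-11 + 55*(514*sqrt(514))) = -24831 + 1/(-11 + 28270*sqrt(514))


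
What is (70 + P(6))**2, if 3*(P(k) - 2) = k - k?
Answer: 5184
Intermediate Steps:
P(k) = 2 (P(k) = 2 + (k - k)/3 = 2 + (1/3)*0 = 2 + 0 = 2)
(70 + P(6))**2 = (70 + 2)**2 = 72**2 = 5184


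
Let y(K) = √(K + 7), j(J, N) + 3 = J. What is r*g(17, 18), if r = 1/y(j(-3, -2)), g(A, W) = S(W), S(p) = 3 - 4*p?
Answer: -69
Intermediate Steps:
g(A, W) = 3 - 4*W
j(J, N) = -3 + J
y(K) = √(7 + K)
r = 1 (r = 1/(√(7 + (-3 - 3))) = 1/(√(7 - 6)) = 1/(√1) = 1/1 = 1)
r*g(17, 18) = 1*(3 - 4*18) = 1*(3 - 72) = 1*(-69) = -69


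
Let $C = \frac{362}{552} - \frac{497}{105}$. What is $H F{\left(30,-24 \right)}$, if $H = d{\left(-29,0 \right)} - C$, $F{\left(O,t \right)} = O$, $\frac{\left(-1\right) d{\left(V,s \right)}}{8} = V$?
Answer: $\frac{325787}{46} \approx 7082.3$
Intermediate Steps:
$C = - \frac{5627}{1380}$ ($C = 362 \cdot \frac{1}{552} - \frac{71}{15} = \frac{181}{276} - \frac{71}{15} = - \frac{5627}{1380} \approx -4.0775$)
$d{\left(V,s \right)} = - 8 V$
$H = \frac{325787}{1380}$ ($H = \left(-8\right) \left(-29\right) - - \frac{5627}{1380} = 232 + \frac{5627}{1380} = \frac{325787}{1380} \approx 236.08$)
$H F{\left(30,-24 \right)} = \frac{325787}{1380} \cdot 30 = \frac{325787}{46}$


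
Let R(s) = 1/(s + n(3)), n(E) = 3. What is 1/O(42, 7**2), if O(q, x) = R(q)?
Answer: 45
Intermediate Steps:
R(s) = 1/(3 + s) (R(s) = 1/(s + 3) = 1/(3 + s))
O(q, x) = 1/(3 + q)
1/O(42, 7**2) = 1/(1/(3 + 42)) = 1/(1/45) = 45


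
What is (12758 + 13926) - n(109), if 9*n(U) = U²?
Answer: 228275/9 ≈ 25364.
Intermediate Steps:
n(U) = U²/9
(12758 + 13926) - n(109) = (12758 + 13926) - 109²/9 = 26684 - 11881/9 = 228275/9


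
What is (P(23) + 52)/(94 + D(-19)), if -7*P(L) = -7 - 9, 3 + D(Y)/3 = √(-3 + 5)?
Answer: 32300/50449 - 1140*√2/50449 ≈ 0.60829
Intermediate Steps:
D(Y) = -9 + 3*√2 (D(Y) = -9 + 3*√(-3 + 5) = -9 + 3*√2)
P(L) = 16/7 (P(L) = -(-7 - 9)/7 = -⅐*(-16) = 16/7)
(P(23) + 52)/(94 + D(-19)) = (16/7 + 52)/(94 + (-9 + 3*√2)) = 380/(7*(85 + 3*√2))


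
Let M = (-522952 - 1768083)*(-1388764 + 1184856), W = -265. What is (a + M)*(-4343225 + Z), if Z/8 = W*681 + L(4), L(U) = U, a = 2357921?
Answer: -2703430033113812013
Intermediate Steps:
M = 467160364780 (M = -2291035*(-203908) = 467160364780)
Z = -1443688 (Z = 8*(-265*681 + 4) = 8*(-180465 + 4) = 8*(-180461) = -1443688)
(a + M)*(-4343225 + Z) = (2357921 + 467160364780)*(-4343225 - 1443688) = 467162722701*(-5786913) = -2703430033113812013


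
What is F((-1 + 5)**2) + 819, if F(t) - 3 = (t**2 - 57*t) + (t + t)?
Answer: 198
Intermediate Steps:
F(t) = 3 + t**2 - 55*t (F(t) = 3 + ((t**2 - 57*t) + (t + t)) = 3 + ((t**2 - 57*t) + 2*t) = 3 + (t**2 - 55*t) = 3 + t**2 - 55*t)
F((-1 + 5)**2) + 819 = (3 + ((-1 + 5)**2)**2 - 55*(-1 + 5)**2) + 819 = (3 + (4**2)**2 - 55*4**2) + 819 = (3 + 16**2 - 55*16) + 819 = (3 + 256 - 880) + 819 = -621 + 819 = 198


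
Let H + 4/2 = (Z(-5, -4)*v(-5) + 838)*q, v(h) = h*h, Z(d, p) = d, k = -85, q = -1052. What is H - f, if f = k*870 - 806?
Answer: -675322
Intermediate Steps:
v(h) = h²
f = -74756 (f = -85*870 - 806 = -73950 - 806 = -74756)
H = -750078 (H = -2 + (-5*(-5)² + 838)*(-1052) = -2 + (-5*25 + 838)*(-1052) = -2 + (-125 + 838)*(-1052) = -2 + 713*(-1052) = -2 - 750076 = -750078)
H - f = -750078 - 1*(-74756) = -750078 + 74756 = -675322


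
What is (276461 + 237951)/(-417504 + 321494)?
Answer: -257206/48005 ≈ -5.3579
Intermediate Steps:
(276461 + 237951)/(-417504 + 321494) = 514412/(-96010) = 514412*(-1/96010) = -257206/48005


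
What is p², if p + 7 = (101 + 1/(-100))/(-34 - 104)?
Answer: 11384676601/190440000 ≈ 59.781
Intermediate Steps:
p = -106699/13800 (p = -7 + (101 + 1/(-100))/(-34 - 104) = -7 + (101 - 1/100)/(-138) = -7 + (10099/100)*(-1/138) = -7 - 10099/13800 = -106699/13800 ≈ -7.7318)
p² = (-106699/13800)² = 11384676601/190440000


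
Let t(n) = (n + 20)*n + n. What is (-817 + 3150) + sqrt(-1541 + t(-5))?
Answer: 2333 + I*sqrt(1621) ≈ 2333.0 + 40.262*I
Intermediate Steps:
t(n) = n + n*(20 + n) (t(n) = (20 + n)*n + n = n*(20 + n) + n = n + n*(20 + n))
(-817 + 3150) + sqrt(-1541 + t(-5)) = (-817 + 3150) + sqrt(-1541 - 5*(21 - 5)) = 2333 + sqrt(-1541 - 5*16) = 2333 + sqrt(-1541 - 80) = 2333 + sqrt(-1621) = 2333 + I*sqrt(1621)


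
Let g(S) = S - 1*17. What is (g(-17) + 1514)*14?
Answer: 20720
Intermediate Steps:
g(S) = -17 + S (g(S) = S - 17 = -17 + S)
(g(-17) + 1514)*14 = ((-17 - 17) + 1514)*14 = (-34 + 1514)*14 = 1480*14 = 20720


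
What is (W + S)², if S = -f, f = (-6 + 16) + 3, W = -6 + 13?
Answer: 36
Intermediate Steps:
W = 7
f = 13 (f = 10 + 3 = 13)
S = -13 (S = -1*13 = -13)
(W + S)² = (7 - 13)² = (-6)² = 36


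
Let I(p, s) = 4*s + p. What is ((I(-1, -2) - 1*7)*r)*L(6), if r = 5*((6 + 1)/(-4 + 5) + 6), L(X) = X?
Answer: -6240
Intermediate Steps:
I(p, s) = p + 4*s
r = 65 (r = 5*(7/1 + 6) = 5*(7*1 + 6) = 5*(7 + 6) = 5*13 = 65)
((I(-1, -2) - 1*7)*r)*L(6) = (((-1 + 4*(-2)) - 1*7)*65)*6 = (((-1 - 8) - 7)*65)*6 = ((-9 - 7)*65)*6 = -16*65*6 = -1040*6 = -6240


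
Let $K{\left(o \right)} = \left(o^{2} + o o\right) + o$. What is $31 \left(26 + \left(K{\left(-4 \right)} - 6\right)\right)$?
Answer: $1488$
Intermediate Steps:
$K{\left(o \right)} = o + 2 o^{2}$ ($K{\left(o \right)} = \left(o^{2} + o^{2}\right) + o = 2 o^{2} + o = o + 2 o^{2}$)
$31 \left(26 + \left(K{\left(-4 \right)} - 6\right)\right) = 31 \left(26 - \left(6 + 4 \left(1 + 2 \left(-4\right)\right)\right)\right) = 31 \left(26 - \left(6 + 4 \left(1 - 8\right)\right)\right) = 31 \left(26 - -22\right) = 31 \left(26 + \left(28 - 6\right)\right) = 31 \left(26 + 22\right) = 31 \cdot 48 = 1488$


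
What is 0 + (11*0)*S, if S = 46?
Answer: 0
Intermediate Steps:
0 + (11*0)*S = 0 + (11*0)*46 = 0 + 0*46 = 0 + 0 = 0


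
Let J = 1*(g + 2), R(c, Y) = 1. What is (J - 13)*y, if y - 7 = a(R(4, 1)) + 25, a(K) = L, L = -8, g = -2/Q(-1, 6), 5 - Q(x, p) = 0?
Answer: -1368/5 ≈ -273.60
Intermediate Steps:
Q(x, p) = 5 (Q(x, p) = 5 - 1*0 = 5 + 0 = 5)
g = -⅖ (g = -2/5 = -2*⅕ = -⅖ ≈ -0.40000)
a(K) = -8
J = 8/5 (J = 1*(-⅖ + 2) = 1*(8/5) = 8/5 ≈ 1.6000)
y = 24 (y = 7 + (-8 + 25) = 7 + 17 = 24)
(J - 13)*y = (8/5 - 13)*24 = -57/5*24 = -1368/5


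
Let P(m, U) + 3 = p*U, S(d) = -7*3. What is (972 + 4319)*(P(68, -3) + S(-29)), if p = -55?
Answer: 746031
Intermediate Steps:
S(d) = -21
P(m, U) = -3 - 55*U
(972 + 4319)*(P(68, -3) + S(-29)) = (972 + 4319)*((-3 - 55*(-3)) - 21) = 5291*((-3 + 165) - 21) = 5291*(162 - 21) = 5291*141 = 746031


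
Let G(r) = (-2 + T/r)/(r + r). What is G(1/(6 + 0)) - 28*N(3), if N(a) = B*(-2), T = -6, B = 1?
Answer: -58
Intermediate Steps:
N(a) = -2 (N(a) = 1*(-2) = -2)
G(r) = (-2 - 6/r)/(2*r) (G(r) = (-2 - 6/r)/(r + r) = (-2 - 6/r)/((2*r)) = (-2 - 6/r)*(1/(2*r)) = (-2 - 6/r)/(2*r))
G(1/(6 + 0)) - 28*N(3) = (-3 - 1/(6 + 0))/(1/(6 + 0))**2 - 28*(-2) = (-3 - 1/6)/(1/6)**2 + 56 = (-3 - 1*1/6)/6**(-2) + 56 = 36*(-3 - 1/6) + 56 = 36*(-19/6) + 56 = -114 + 56 = -58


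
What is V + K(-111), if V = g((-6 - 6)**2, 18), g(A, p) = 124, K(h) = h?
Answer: 13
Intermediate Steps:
V = 124
V + K(-111) = 124 - 111 = 13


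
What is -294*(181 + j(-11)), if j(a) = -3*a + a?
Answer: -59682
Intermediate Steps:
j(a) = -2*a
-294*(181 + j(-11)) = -294*(181 - 2*(-11)) = -294*(181 + 22) = -294*203 = -59682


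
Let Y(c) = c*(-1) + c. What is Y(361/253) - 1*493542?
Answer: -493542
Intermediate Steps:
Y(c) = 0 (Y(c) = -c + c = 0)
Y(361/253) - 1*493542 = 0 - 1*493542 = 0 - 493542 = -493542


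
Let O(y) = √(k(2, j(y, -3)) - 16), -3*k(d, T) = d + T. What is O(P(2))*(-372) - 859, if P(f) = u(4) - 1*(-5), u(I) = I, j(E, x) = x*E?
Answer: -859 - 124*I*√69 ≈ -859.0 - 1030.0*I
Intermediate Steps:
j(E, x) = E*x
k(d, T) = -T/3 - d/3 (k(d, T) = -(d + T)/3 = -(T + d)/3 = -T/3 - d/3)
P(f) = 9 (P(f) = 4 - 1*(-5) = 4 + 5 = 9)
O(y) = √(-50/3 + y) (O(y) = √((-y*(-3)/3 - ⅓*2) - 16) = √((-(-1)*y - ⅔) - 16) = √((y - ⅔) - 16) = √((-⅔ + y) - 16) = √(-50/3 + y))
O(P(2))*(-372) - 859 = (√(-150 + 9*9)/3)*(-372) - 859 = (√(-150 + 81)/3)*(-372) - 859 = (√(-69)/3)*(-372) - 859 = ((I*√69)/3)*(-372) - 859 = (I*√69/3)*(-372) - 859 = -124*I*√69 - 859 = -859 - 124*I*√69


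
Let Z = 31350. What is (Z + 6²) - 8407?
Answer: 22979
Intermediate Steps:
(Z + 6²) - 8407 = (31350 + 6²) - 8407 = (31350 + 36) - 8407 = 31386 - 8407 = 22979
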